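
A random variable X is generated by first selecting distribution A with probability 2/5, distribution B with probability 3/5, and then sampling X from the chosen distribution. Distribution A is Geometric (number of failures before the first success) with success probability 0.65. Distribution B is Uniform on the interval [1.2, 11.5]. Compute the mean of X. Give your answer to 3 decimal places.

4.025

Component means — A: 0.538462; B: 6.35.
E[X] = 0.4·0.538462 + 0.6·6.35 = 4.02538.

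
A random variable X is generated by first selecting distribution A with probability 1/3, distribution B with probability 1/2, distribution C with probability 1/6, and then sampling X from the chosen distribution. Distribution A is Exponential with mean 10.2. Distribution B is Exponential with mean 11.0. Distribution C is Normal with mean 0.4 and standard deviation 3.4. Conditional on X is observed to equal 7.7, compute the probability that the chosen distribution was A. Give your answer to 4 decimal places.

0.3851

Likelihoods f(7.7 | ·): A: 0.046084; B: 0.0451441; C: 0.0117061.
Posterior ∝ prior × likelihood. Numerator for A: 0.333333·0.046084 = 0.0153613.
Normalizing constant: 0.333333·0.046084 + 0.5·0.0451441 + 0.166667·0.0117061 = 0.0398844.
P(A | observation) = 0.0153613 / 0.0398844 = 0.385146.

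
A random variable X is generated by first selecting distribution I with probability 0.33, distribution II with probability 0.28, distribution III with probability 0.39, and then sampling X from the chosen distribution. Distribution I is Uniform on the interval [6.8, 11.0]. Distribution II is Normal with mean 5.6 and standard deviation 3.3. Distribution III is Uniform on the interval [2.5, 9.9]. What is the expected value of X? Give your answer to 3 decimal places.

6.923

Component means — I: 8.9; II: 5.6; III: 6.2.
E[X] = 0.33·8.9 + 0.28·5.6 + 0.39·6.2 = 6.923.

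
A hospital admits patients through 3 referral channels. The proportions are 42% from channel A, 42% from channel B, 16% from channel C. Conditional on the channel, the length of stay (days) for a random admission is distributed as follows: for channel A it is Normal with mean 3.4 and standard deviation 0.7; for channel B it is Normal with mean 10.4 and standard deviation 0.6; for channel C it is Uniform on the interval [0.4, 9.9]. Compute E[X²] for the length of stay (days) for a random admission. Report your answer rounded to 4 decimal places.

For each component E[X²] = Var + (mean)², giving A: 12.05; B: 108.52; C: 34.0433.
Overall E[X²] = 0.42·12.05 + 0.42·108.52 + 0.16·34.0433 = 56.0863.

56.0863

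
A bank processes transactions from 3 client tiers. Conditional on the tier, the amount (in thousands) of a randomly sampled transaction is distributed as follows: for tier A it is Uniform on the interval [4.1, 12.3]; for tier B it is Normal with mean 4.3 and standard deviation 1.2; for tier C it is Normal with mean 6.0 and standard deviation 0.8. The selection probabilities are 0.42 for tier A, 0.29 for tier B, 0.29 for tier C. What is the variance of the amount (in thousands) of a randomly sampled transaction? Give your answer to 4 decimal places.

5.6417

Per component, A: μ=8.2, E[X²]=72.8433; B: μ=4.3, E[X²]=19.93; C: μ=6, E[X²]=36.64.
E[X] = 0.42·8.2 + 0.29·4.3 + 0.29·6 = 6.431.
E[X²] = 0.42·72.8433 + 0.29·19.93 + 0.29·36.64 = 46.9995.
Var(X) = E[X²] − (E[X])² = 46.9995 − 41.3578 = 5.64174.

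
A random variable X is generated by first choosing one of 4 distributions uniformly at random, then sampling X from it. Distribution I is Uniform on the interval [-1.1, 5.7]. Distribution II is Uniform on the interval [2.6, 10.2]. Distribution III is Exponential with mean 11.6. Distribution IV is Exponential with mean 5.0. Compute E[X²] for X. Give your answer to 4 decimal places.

93.5092

For each component E[X²] = Var + (mean)², giving I: 9.14333; II: 45.7733; III: 269.12; IV: 50.
Overall E[X²] = 0.25·9.14333 + 0.25·45.7733 + 0.25·269.12 + 0.25·50 = 93.5092.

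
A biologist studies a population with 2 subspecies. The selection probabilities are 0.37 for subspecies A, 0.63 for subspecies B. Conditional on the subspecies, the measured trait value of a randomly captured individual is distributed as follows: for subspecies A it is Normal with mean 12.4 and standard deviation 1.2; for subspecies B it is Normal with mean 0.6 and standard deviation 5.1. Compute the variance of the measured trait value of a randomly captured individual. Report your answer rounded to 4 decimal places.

Per component, A: μ=12.4, E[X²]=155.2; B: μ=0.6, E[X²]=26.37.
E[X] = 0.37·12.4 + 0.63·0.6 = 4.966.
E[X²] = 0.37·155.2 + 0.63·26.37 = 74.0371.
Var(X) = E[X²] − (E[X])² = 74.0371 − 24.6612 = 49.3759.

49.3759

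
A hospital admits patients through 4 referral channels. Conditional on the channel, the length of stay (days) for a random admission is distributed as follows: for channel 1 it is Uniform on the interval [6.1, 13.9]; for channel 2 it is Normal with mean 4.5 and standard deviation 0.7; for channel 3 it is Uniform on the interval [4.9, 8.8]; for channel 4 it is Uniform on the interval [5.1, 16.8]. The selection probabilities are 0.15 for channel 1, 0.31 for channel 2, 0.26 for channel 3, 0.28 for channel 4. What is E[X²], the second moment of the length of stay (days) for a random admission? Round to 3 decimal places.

71.486

For each component E[X²] = Var + (mean)², giving 1: 105.07; 2: 20.74; 3: 48.19; 4: 131.31.
Overall E[X²] = 0.15·105.07 + 0.31·20.74 + 0.26·48.19 + 0.28·131.31 = 71.4861.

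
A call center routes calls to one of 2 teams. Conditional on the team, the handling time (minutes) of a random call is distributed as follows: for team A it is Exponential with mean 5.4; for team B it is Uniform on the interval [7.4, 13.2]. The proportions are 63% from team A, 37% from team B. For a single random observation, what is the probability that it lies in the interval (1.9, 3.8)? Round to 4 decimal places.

0.1314

Conditional on each team, P(1.9 < X < 3.8): A: 0.208635; B: 0.
By total probability, P(1.9 < X < 3.8) = 0.63·0.208635 + 0.37·0 = 0.13144.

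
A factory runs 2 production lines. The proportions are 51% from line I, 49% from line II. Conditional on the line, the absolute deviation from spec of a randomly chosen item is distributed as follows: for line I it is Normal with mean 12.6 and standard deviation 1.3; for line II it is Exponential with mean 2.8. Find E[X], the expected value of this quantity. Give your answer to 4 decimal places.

7.7980

Component means — I: 12.6; II: 2.8.
E[X] = 0.51·12.6 + 0.49·2.8 = 7.798.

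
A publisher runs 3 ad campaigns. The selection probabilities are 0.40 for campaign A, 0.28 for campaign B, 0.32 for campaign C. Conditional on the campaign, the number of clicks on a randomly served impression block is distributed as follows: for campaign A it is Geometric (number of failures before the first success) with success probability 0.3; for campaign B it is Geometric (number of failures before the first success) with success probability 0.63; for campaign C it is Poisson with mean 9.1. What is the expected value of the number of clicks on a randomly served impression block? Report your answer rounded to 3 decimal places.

Component means — A: 2.33333; B: 0.587302; C: 9.1.
E[X] = 0.4·2.33333 + 0.28·0.587302 + 0.32·9.1 = 4.00978.

4.010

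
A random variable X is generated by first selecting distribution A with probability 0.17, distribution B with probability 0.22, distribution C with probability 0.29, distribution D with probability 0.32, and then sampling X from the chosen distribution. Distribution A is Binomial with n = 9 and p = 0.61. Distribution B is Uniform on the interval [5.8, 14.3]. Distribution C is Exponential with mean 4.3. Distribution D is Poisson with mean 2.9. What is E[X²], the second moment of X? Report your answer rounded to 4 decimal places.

43.3763

For each component E[X²] = Var + (mean)², giving A: 32.2812; B: 107.023; C: 36.98; D: 11.31.
Overall E[X²] = 0.17·32.2812 + 0.22·107.023 + 0.29·36.98 + 0.32·11.31 = 43.3763.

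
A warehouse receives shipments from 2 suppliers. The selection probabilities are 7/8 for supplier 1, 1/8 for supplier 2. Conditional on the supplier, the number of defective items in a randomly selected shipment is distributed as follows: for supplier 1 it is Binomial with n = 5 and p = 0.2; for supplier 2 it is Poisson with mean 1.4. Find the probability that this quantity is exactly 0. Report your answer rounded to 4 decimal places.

Conditional on each supplier, P(X = 0): 1: 0.32768; 2: 0.246597.
By total probability, P(X = 0) = 0.875·0.32768 + 0.125·0.246597 = 0.317545.

0.3175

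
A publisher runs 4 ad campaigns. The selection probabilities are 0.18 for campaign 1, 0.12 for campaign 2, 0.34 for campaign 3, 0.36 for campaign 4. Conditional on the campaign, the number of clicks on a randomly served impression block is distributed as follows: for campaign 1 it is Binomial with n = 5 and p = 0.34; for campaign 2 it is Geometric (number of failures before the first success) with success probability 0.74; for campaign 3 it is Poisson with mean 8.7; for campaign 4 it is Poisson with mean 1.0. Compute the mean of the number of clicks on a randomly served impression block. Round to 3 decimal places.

Component means — 1: 1.7; 2: 0.351351; 3: 8.7; 4: 1.
E[X] = 0.18·1.7 + 0.12·0.351351 + 0.34·8.7 + 0.36·1 = 3.66616.

3.666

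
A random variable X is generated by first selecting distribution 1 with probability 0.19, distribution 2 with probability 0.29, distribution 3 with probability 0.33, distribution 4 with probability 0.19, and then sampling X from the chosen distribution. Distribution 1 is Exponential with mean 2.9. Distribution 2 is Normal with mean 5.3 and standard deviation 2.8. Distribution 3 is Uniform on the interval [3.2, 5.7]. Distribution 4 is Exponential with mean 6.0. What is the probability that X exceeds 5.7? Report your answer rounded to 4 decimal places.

0.2286

Conditional on each component, P(X > 5.7): 1: 0.140083; 2: 0.443202; 3: 0; 4: 0.386741.
By total probability, P(X > 5.7) = 0.19·0.140083 + 0.29·0.443202 + 0.33·0 + 0.19·0.386741 = 0.228625.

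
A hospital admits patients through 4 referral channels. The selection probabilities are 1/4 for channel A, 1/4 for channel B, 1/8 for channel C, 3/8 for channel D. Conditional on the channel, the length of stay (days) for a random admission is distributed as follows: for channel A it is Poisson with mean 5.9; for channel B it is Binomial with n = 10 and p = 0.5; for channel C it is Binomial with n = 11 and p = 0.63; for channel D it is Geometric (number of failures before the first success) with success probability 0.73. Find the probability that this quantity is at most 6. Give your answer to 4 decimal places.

Conditional on each channel, P(X ≤ 6): A: 0.622361; B: 0.828125; C: 0.384976; D: 0.999895.
By total probability, P(X ≤ 6) = 0.25·0.622361 + 0.25·0.828125 + 0.125·0.384976 + 0.375·0.999895 = 0.785704.

0.7857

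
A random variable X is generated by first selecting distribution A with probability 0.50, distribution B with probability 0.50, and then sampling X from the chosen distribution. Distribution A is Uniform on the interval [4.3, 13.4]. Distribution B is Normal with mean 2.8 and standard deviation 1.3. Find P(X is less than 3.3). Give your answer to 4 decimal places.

0.3249

Conditional on each component, P(X < 3.3): A: 0; B: 0.649739.
By total probability, P(X < 3.3) = 0.5·0 + 0.5·0.649739 = 0.324869.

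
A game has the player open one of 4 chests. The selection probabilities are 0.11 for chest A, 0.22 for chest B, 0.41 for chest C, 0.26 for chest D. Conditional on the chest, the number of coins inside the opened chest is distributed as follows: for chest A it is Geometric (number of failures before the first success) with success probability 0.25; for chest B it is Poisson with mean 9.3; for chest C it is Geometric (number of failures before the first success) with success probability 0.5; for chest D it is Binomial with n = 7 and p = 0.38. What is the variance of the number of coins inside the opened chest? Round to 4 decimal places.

14.7885

Per component, A: μ=3, E[X²]=21; B: μ=9.3, E[X²]=95.79; C: μ=1, E[X²]=3; D: μ=2.66, E[X²]=8.7248.
E[X] = 0.11·3 + 0.22·9.3 + 0.41·1 + 0.26·2.66 = 3.4776.
E[X²] = 0.11·21 + 0.22·95.79 + 0.41·3 + 0.26·8.7248 = 26.8822.
Var(X) = E[X²] − (E[X])² = 26.8822 − 12.0937 = 14.7885.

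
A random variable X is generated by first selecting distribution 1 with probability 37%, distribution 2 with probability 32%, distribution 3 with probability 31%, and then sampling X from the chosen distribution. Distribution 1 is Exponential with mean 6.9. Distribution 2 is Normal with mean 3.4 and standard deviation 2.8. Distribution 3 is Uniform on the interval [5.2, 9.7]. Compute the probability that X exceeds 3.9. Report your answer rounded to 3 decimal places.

Conditional on each component, P(X > 3.9): 1: 0.568237; 2: 0.429137; 3: 1.
By total probability, P(X > 3.9) = 0.37·0.568237 + 0.32·0.429137 + 0.31·1 = 0.657571.

0.658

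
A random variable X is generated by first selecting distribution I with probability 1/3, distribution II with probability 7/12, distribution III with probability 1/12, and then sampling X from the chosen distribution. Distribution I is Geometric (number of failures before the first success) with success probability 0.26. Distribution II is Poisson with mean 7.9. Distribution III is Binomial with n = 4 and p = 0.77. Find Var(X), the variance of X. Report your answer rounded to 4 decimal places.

Per component, I: μ=2.84615, E[X²]=19.0473; II: μ=7.9, E[X²]=70.31; III: μ=3.08, E[X²]=10.1948.
E[X] = 0.333333·2.84615 + 0.583333·7.9 + 0.0833333·3.08 = 5.81372.
E[X²] = 0.333333·19.0473 + 0.583333·70.31 + 0.0833333·10.1948 = 48.2128.
Var(X) = E[X²] − (E[X])² = 48.2128 − 33.7993 = 14.4135.

14.4135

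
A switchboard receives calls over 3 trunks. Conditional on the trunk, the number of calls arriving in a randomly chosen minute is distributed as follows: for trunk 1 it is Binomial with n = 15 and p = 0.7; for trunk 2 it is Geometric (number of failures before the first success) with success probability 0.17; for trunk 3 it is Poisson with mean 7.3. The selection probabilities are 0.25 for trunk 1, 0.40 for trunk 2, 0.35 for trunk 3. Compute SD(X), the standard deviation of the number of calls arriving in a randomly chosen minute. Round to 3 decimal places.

4.439

Per component, 1: μ=10.5, E[X²]=113.4; 2: μ=4.88235, E[X²]=52.5571; 3: μ=7.3, E[X²]=60.59.
E[X] = 0.25·10.5 + 0.4·4.88235 + 0.35·7.3 = 7.13294.
E[X²] = 0.25·113.4 + 0.4·52.5571 + 0.35·60.59 = 70.5793.
Var(X) = E[X²] − (E[X])² = 70.5793 − 50.8788 = 19.7005.
SD(X) = √19.7005 = 4.43852.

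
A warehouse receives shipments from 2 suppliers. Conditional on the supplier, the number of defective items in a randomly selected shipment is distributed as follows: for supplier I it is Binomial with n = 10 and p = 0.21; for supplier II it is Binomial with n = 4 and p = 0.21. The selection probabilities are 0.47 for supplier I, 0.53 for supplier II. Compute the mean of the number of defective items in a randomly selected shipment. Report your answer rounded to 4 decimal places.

Component means — I: 2.1; II: 0.84.
E[X] = 0.47·2.1 + 0.53·0.84 = 1.4322.

1.4322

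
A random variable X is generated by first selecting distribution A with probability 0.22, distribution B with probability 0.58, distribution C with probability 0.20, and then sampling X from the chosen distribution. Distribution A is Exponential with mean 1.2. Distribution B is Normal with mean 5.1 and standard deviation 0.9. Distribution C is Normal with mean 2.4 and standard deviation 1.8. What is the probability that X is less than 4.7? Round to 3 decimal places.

0.586

Conditional on each component, P(X < 4.7): A: 0.980093; B: 0.328361; C: 0.899336.
By total probability, P(X < 4.7) = 0.22·0.980093 + 0.58·0.328361 + 0.2·0.899336 = 0.585937.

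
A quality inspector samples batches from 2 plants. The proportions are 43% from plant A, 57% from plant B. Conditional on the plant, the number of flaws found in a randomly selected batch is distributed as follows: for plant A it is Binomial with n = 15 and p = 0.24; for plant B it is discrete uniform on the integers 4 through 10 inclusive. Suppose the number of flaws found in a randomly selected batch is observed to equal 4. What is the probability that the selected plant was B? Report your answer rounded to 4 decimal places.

0.4612

Likelihoods P(X=4 | ·): A: 0.221272; B: 0.142857.
Posterior ∝ prior × likelihood. Numerator for B: 0.57·0.142857 = 0.0814286.
Normalizing constant: 0.43·0.221272 + 0.57·0.142857 = 0.176576.
P(B | observation) = 0.0814286 / 0.176576 = 0.461154.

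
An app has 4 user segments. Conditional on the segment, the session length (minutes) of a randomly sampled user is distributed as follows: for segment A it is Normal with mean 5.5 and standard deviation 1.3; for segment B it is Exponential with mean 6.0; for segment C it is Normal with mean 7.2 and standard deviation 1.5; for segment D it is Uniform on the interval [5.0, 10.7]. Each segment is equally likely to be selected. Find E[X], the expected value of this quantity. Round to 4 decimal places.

Component means — A: 5.5; B: 6; C: 7.2; D: 7.85.
E[X] = 0.25·5.5 + 0.25·6 + 0.25·7.2 + 0.25·7.85 = 6.6375.

6.6375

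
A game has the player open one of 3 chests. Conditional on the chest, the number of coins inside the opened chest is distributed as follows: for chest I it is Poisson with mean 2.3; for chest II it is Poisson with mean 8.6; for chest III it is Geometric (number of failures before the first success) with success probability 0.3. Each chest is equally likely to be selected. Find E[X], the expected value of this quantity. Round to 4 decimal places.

4.4111

Component means — I: 2.3; II: 8.6; III: 2.33333.
E[X] = 0.333333·2.3 + 0.333333·8.6 + 0.333333·2.33333 = 4.41111.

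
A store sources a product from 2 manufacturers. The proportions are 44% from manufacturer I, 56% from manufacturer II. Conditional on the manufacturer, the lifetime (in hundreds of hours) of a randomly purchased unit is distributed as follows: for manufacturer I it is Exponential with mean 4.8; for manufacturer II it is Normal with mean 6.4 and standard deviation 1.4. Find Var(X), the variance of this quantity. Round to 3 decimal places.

11.866

Per component, I: μ=4.8, E[X²]=46.08; II: μ=6.4, E[X²]=42.92.
E[X] = 0.44·4.8 + 0.56·6.4 = 5.696.
E[X²] = 0.44·46.08 + 0.56·42.92 = 44.3104.
Var(X) = E[X²] − (E[X])² = 44.3104 − 32.4444 = 11.866.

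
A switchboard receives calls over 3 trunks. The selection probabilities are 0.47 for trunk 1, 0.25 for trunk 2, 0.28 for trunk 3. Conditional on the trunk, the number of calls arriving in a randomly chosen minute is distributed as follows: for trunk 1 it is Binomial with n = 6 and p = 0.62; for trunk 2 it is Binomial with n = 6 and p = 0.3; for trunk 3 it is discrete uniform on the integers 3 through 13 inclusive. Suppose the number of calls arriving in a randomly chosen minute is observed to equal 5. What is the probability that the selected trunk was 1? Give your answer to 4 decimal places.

Likelihoods P(X=5 | ·): 1: 0.208878; 2: 0.010206; 3: 0.0909091.
Posterior ∝ prior × likelihood. Numerator for 1: 0.47·0.208878 = 0.0981728.
Normalizing constant: 0.47·0.208878 + 0.25·0.010206 + 0.28·0.0909091 = 0.126179.
P(1 | observation) = 0.0981728 / 0.126179 = 0.778045.

0.7780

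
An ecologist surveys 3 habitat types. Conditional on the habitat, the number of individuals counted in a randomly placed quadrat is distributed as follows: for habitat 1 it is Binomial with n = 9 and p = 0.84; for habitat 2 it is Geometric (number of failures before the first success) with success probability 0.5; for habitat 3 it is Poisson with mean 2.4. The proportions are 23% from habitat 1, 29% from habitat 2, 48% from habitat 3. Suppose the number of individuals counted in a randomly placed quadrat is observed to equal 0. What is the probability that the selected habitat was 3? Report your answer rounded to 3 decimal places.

Likelihoods P(X=0 | ·): 1: 6.87195e-08; 2: 0.5; 3: 0.090718.
Posterior ∝ prior × likelihood. Numerator for 3: 0.48·0.090718 = 0.0435446.
Normalizing constant: 0.23·6.87195e-08 + 0.29·0.5 + 0.48·0.090718 = 0.188545.
P(3 | observation) = 0.0435446 / 0.188545 = 0.230951.

0.231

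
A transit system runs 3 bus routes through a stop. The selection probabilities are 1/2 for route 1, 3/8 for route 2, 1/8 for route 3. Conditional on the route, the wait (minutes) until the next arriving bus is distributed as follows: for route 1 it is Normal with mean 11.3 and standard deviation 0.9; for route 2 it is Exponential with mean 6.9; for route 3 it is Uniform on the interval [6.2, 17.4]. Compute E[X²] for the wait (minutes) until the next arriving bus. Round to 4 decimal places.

118.6692

For each component E[X²] = Var + (mean)², giving 1: 128.5; 2: 95.22; 3: 149.693.
Overall E[X²] = 0.5·128.5 + 0.375·95.22 + 0.125·149.693 = 118.669.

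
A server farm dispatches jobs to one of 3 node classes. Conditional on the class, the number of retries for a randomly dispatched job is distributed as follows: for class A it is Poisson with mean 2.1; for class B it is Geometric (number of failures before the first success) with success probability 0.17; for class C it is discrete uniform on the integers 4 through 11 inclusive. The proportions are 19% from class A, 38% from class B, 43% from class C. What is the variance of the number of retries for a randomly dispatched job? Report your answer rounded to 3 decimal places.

17.631

Per component, A: μ=2.1, E[X²]=6.51; B: μ=4.88235, E[X²]=52.5571; C: μ=7.5, E[X²]=61.5.
E[X] = 0.19·2.1 + 0.38·4.88235 + 0.43·7.5 = 5.47929.
E[X²] = 0.19·6.51 + 0.38·52.5571 + 0.43·61.5 = 47.6536.
Var(X) = E[X²] − (E[X])² = 47.6536 − 30.0227 = 17.6309.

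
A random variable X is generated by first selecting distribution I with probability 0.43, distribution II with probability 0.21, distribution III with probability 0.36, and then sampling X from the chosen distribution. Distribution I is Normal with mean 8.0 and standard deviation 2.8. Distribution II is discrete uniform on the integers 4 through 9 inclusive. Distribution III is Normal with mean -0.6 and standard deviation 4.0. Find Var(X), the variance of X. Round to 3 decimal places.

25.207

Per component, I: μ=8, E[X²]=71.84; II: μ=6.5, E[X²]=45.1667; III: μ=-0.6, E[X²]=16.36.
E[X] = 0.43·8 + 0.21·6.5 + 0.36·-0.6 = 4.589.
E[X²] = 0.43·71.84 + 0.21·45.1667 + 0.36·16.36 = 46.2658.
Var(X) = E[X²] − (E[X])² = 46.2658 − 21.0589 = 25.2069.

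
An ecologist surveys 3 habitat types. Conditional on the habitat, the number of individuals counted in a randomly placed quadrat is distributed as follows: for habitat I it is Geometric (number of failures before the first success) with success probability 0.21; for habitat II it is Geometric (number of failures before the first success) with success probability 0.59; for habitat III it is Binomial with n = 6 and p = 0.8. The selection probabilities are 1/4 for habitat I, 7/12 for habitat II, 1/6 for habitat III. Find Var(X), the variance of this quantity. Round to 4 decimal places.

8.3806

Per component, I: μ=3.7619, E[X²]=32.0658; II: μ=0.694915, E[X²]=1.66073; III: μ=4.8, E[X²]=24.
E[X] = 0.25·3.7619 + 0.583333·0.694915 + 0.166667·4.8 = 2.14584.
E[X²] = 0.25·32.0658 + 0.583333·1.66073 + 0.166667·24 = 12.9852.
Var(X) = E[X²] − (E[X])² = 12.9852 − 4.60464 = 8.38055.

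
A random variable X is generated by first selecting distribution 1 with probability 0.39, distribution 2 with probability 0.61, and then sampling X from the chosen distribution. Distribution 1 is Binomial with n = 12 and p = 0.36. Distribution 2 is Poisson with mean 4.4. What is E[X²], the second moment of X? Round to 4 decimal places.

22.8502

For each component E[X²] = Var + (mean)², giving 1: 21.4272; 2: 23.76.
Overall E[X²] = 0.39·21.4272 + 0.61·23.76 = 22.8502.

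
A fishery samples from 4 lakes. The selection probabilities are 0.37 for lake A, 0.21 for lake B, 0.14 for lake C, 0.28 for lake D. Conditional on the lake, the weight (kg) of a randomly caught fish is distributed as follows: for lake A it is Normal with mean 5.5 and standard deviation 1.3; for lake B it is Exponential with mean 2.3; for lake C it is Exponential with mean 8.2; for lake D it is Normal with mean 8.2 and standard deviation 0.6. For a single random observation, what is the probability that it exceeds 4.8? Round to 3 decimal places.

0.645

Conditional on each lake, P(X > 4.8): A: 0.704871; B: 0.124064; C: 0.556902; D: 1.
By total probability, P(X > 4.8) = 0.37·0.704871 + 0.21·0.124064 + 0.14·0.556902 + 0.28·1 = 0.644822.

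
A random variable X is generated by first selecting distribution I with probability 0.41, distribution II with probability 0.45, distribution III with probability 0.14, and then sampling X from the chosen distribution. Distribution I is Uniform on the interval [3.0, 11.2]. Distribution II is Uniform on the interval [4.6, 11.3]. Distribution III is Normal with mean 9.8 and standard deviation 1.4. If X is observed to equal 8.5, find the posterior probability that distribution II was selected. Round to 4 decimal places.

Likelihoods f(8.5 | ·): I: 0.121951; II: 0.149254; III: 0.18516.
Posterior ∝ prior × likelihood. Numerator for II: 0.45·0.149254 = 0.0671642.
Normalizing constant: 0.41·0.121951 + 0.45·0.149254 + 0.14·0.18516 = 0.143087.
P(II | observation) = 0.0671642 / 0.143087 = 0.469395.

0.4694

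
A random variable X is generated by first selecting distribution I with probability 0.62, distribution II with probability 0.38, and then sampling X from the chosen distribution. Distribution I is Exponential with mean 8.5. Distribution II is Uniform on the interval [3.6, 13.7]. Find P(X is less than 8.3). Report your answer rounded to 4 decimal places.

Conditional on each component, P(X < 8.3): I: 0.623362; II: 0.465347.
By total probability, P(X < 8.3) = 0.62·0.623362 + 0.38·0.465347 = 0.563316.

0.5633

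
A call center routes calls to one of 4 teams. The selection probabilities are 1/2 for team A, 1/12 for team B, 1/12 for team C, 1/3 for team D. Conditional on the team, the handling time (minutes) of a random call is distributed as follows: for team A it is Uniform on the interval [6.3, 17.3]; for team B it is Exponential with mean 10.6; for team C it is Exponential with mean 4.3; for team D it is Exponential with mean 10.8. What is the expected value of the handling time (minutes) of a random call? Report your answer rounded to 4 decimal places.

10.7417

Component means — A: 11.8; B: 10.6; C: 4.3; D: 10.8.
E[X] = 0.5·11.8 + 0.0833333·10.6 + 0.0833333·4.3 + 0.333333·10.8 = 10.7417.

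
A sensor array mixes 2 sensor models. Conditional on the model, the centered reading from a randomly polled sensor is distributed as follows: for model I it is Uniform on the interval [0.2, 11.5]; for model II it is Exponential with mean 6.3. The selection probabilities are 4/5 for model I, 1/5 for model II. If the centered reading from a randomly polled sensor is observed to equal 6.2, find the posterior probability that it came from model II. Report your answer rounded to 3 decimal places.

Likelihoods f(6.2 | ·): I: 0.0884956; II: 0.0593278.
Posterior ∝ prior × likelihood. Numerator for II: 0.2·0.0593278 = 0.0118656.
Normalizing constant: 0.8·0.0884956 + 0.2·0.0593278 = 0.082662.
P(II | observation) = 0.0118656 / 0.082662 = 0.143543.

0.144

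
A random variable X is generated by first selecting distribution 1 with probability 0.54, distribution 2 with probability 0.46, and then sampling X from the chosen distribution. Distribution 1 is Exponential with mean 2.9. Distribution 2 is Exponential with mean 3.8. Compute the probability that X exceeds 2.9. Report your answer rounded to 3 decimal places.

Conditional on each component, P(X > 2.9): 1: 0.367879; 2: 0.466192.
By total probability, P(X > 2.9) = 0.54·0.367879 + 0.46·0.466192 = 0.413103.

0.413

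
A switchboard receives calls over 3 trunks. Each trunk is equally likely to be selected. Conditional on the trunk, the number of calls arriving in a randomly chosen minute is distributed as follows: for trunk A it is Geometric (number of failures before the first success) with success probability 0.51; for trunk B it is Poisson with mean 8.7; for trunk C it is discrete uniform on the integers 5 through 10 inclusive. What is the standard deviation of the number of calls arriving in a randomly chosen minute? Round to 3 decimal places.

Per component, A: μ=0.960784, E[X²]=2.807; B: μ=8.7, E[X²]=84.39; C: μ=7.5, E[X²]=59.1667.
E[X] = 0.333333·0.960784 + 0.333333·8.7 + 0.333333·7.5 = 5.72026.
E[X²] = 0.333333·2.807 + 0.333333·84.39 + 0.333333·59.1667 = 48.7879.
Var(X) = E[X²] − (E[X])² = 48.7879 − 32.7214 = 16.0665.
SD(X) = √16.0665 = 4.0083.

4.008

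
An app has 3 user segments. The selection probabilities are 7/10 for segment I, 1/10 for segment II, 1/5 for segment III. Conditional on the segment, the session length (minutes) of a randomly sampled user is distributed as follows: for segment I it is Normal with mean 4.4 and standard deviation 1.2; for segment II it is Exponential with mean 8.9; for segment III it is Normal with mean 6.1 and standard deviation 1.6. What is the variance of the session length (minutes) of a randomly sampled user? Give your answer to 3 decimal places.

Per component, I: μ=4.4, E[X²]=20.8; II: μ=8.9, E[X²]=158.42; III: μ=6.1, E[X²]=39.77.
E[X] = 0.7·4.4 + 0.1·8.9 + 0.2·6.1 = 5.19.
E[X²] = 0.7·20.8 + 0.1·158.42 + 0.2·39.77 = 38.356.
Var(X) = E[X²] − (E[X])² = 38.356 − 26.9361 = 11.4199.

11.420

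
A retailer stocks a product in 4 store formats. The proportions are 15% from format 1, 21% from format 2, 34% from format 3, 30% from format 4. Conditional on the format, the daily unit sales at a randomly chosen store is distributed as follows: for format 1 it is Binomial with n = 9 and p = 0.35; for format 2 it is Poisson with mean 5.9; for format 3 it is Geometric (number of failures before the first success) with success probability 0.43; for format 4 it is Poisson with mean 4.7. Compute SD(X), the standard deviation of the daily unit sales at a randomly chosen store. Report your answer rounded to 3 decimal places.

Per component, 1: μ=3.15, E[X²]=11.97; 2: μ=5.9, E[X²]=40.71; 3: μ=1.32558, E[X²]=4.83991; 4: μ=4.7, E[X²]=26.79.
E[X] = 0.15·3.15 + 0.21·5.9 + 0.34·1.32558 + 0.3·4.7 = 3.5722.
E[X²] = 0.15·11.97 + 0.21·40.71 + 0.34·4.83991 + 0.3·26.79 = 20.0272.
Var(X) = E[X²] − (E[X])² = 20.0272 − 12.7606 = 7.26657.
SD(X) = √7.26657 = 2.69566.

2.696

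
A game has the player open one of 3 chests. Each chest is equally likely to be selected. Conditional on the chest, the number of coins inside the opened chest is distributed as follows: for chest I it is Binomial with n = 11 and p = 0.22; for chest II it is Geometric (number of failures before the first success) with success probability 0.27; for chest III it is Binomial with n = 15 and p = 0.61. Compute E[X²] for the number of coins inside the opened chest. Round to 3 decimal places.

37.453

For each component E[X²] = Var + (mean)², giving I: 7.744; II: 17.3237; III: 87.291.
Overall E[X²] = 0.333333·7.744 + 0.333333·17.3237 + 0.333333·87.291 = 37.4529.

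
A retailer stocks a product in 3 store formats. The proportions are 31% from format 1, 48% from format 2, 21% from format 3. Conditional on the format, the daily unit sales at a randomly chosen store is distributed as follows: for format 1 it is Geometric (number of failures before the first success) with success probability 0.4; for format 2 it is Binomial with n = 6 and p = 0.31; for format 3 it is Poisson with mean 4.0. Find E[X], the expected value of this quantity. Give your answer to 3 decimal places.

Component means — 1: 1.5; 2: 1.86; 3: 4.
E[X] = 0.31·1.5 + 0.48·1.86 + 0.21·4 = 2.1978.

2.198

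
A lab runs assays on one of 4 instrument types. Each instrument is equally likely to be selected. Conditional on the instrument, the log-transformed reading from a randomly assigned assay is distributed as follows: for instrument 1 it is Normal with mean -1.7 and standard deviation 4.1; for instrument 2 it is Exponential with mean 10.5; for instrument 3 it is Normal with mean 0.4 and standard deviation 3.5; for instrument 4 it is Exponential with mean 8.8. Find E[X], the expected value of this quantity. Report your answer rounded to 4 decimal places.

Component means — 1: -1.7; 2: 10.5; 3: 0.4; 4: 8.8.
E[X] = 0.25·-1.7 + 0.25·10.5 + 0.25·0.4 + 0.25·8.8 = 4.5.

4.5000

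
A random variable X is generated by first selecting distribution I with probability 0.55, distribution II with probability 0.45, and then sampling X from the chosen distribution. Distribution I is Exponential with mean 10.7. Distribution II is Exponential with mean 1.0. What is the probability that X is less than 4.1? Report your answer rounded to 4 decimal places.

Conditional on each component, P(X < 4.1): I: 0.318308; II: 0.983427.
By total probability, P(X < 4.1) = 0.55·0.318308 + 0.45·0.983427 = 0.617612.

0.6176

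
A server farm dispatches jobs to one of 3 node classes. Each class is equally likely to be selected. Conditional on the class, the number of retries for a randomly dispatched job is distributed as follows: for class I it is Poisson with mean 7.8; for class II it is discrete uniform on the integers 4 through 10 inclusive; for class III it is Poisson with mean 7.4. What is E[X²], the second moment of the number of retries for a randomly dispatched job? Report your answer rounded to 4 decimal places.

For each component E[X²] = Var + (mean)², giving I: 68.64; II: 53; III: 62.16.
Overall E[X²] = 0.333333·68.64 + 0.333333·53 + 0.333333·62.16 = 61.2667.

61.2667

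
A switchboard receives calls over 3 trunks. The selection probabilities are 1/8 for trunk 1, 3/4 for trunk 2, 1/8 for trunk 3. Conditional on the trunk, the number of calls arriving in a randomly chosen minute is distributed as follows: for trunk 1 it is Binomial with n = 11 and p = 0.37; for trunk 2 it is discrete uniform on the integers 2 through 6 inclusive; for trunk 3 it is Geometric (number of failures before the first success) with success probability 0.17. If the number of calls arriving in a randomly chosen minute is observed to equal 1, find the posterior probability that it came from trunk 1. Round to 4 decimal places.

0.2212

Likelihoods P(X=1 | ·): 1: 0.0400867; 2: 0; 3: 0.1411.
Posterior ∝ prior × likelihood. Numerator for 1: 0.125·0.0400867 = 0.00501083.
Normalizing constant: 0.125·0.0400867 + 0.75·0 + 0.125·0.1411 = 0.0226483.
P(1 | observation) = 0.00501083 / 0.0226483 = 0.221245.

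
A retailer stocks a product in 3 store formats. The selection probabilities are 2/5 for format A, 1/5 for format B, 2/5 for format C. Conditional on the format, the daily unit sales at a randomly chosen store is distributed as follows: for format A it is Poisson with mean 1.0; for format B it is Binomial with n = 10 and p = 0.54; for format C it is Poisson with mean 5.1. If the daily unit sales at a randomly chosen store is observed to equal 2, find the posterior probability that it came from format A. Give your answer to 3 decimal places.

0.666

Likelihoods P(X=2 | ·): A: 0.18394; B: 0.0263065; C: 0.0792882.
Posterior ∝ prior × likelihood. Numerator for A: 0.4·0.18394 = 0.0735759.
Normalizing constant: 0.4·0.18394 + 0.2·0.0263065 + 0.4·0.0792882 = 0.110552.
P(A | observation) = 0.0735759 / 0.110552 = 0.665529.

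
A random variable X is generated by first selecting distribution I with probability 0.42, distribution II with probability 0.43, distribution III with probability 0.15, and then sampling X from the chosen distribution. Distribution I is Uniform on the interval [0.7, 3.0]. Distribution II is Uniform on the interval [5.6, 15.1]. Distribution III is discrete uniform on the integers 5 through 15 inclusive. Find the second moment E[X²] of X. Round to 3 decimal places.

67.419

For each component E[X²] = Var + (mean)², giving I: 3.86333; II: 114.643; III: 110.
Overall E[X²] = 0.42·3.86333 + 0.43·114.643 + 0.15·110 = 67.4192.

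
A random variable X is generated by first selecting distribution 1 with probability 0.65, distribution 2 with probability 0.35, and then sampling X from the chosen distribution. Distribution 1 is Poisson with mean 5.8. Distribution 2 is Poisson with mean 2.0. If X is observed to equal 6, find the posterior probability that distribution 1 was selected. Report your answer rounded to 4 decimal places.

Likelihoods P(X=6 | ·): 1: 0.160076; 2: 0.0120298.
Posterior ∝ prior × likelihood. Numerator for 1: 0.65·0.160076 = 0.10405.
Normalizing constant: 0.65·0.160076 + 0.35·0.0120298 = 0.10826.
P(1 | observation) = 0.10405 / 0.10826 = 0.961108.

0.9611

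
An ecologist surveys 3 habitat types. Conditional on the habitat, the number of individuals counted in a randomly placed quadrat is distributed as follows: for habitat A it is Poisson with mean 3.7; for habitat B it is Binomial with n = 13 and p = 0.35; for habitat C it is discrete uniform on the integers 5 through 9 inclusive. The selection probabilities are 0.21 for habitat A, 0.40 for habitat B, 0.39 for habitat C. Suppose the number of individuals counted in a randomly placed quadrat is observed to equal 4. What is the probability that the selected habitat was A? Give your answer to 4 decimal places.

0.3132

Likelihoods P(X=4 | ·): A: 0.193066; B: 0.222228; C: 0.
Posterior ∝ prior × likelihood. Numerator for A: 0.21·0.193066 = 0.0405439.
Normalizing constant: 0.21·0.193066 + 0.4·0.222228 + 0.39·0 = 0.129435.
P(A | observation) = 0.0405439 / 0.129435 = 0.313237.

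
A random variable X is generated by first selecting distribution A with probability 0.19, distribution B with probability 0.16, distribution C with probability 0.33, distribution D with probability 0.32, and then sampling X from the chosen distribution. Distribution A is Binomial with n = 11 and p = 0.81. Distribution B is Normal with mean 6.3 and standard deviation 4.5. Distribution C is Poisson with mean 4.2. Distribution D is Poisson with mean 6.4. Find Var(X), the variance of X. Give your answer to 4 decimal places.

9.7212

Per component, A: μ=8.91, E[X²]=81.081; B: μ=6.3, E[X²]=59.94; C: μ=4.2, E[X²]=21.84; D: μ=6.4, E[X²]=47.36.
E[X] = 0.19·8.91 + 0.16·6.3 + 0.33·4.2 + 0.32·6.4 = 6.1349.
E[X²] = 0.19·81.081 + 0.16·59.94 + 0.33·21.84 + 0.32·47.36 = 47.3582.
Var(X) = E[X²] − (E[X])² = 47.3582 − 37.637 = 9.72119.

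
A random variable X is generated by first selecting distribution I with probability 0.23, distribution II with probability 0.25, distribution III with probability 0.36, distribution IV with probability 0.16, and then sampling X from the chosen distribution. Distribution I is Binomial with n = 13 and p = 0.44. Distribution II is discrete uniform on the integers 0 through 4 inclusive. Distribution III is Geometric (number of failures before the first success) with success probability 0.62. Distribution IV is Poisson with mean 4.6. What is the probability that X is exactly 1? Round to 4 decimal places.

0.1435

Conditional on each component, P(X = 1): I: 0.00544067; II: 0.2; III: 0.2356; IV: 0.0462384.
By total probability, P(X = 1) = 0.23·0.00544067 + 0.25·0.2 + 0.36·0.2356 + 0.16·0.0462384 = 0.143466.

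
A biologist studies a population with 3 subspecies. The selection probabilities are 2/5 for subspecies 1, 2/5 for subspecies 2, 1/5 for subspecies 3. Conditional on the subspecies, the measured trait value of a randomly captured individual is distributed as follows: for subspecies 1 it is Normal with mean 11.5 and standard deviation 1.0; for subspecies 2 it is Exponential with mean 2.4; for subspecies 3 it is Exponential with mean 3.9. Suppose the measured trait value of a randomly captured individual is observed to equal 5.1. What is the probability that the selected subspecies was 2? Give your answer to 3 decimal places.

Likelihoods f(5.1 | ·): 1: 5.08814e-10; 2: 0.0497637; 3: 0.0693445.
Posterior ∝ prior × likelihood. Numerator for 2: 0.4·0.0497637 = 0.0199055.
Normalizing constant: 0.4·5.08814e-10 + 0.4·0.0497637 + 0.2·0.0693445 = 0.0337744.
P(2 | observation) = 0.0199055 / 0.0337744 = 0.589367.

0.589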